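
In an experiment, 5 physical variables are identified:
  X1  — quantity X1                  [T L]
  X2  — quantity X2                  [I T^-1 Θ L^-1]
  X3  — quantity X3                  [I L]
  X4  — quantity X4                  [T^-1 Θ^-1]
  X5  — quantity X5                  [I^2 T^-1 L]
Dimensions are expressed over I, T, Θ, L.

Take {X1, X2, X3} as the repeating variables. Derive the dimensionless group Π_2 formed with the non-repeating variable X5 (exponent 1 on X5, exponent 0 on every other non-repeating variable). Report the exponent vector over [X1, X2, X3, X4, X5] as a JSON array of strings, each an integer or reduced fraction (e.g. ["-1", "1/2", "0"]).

Write exponents as rows I,T,Θ,L / cols X1,X2,X3,X4,X5:
  I: [ 0  1  1  0  2]
  T: [ 1 -1  0 -1 -1]
  Θ: [ 0  1  0 -1  0]
  L: [ 1 -1  1  0  1]
Echelon form has 3 nonzero rows (pivots: X1,X2,X3)
Pivot set = {X1,X2,X3}, free = {X4,X5}
RREF:
  r0: [   1    0    0   -2   -1]
  r1: [   0    1    0   -1    0]
  r2: [   0    0    1    1    2]
  r3: [   0    0    0    0    0]
Fix exponent of X5 at 1, X4 at 0; solve each RREF row for its pivot's exponent:
  r0: exp(X1) + (-1)·1 = 0 ⇒ exp(X1) = 1
  r1: exp(X2) + (0)·1 = 0 ⇒ exp(X2) = 0
  r2: exp(X3) + (2)·1 = 0 ⇒ exp(X3) = -2
Π_2 = X1 · X3^-2 · X5

["1", "0", "-2", "0", "1"]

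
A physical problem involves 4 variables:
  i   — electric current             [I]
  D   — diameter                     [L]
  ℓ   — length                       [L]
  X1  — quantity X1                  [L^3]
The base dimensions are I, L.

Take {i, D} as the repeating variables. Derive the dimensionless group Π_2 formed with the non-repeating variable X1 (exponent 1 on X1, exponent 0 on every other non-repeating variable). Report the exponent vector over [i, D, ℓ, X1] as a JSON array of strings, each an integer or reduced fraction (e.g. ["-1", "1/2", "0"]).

Dimensional matrix (I×L by i×D×ℓ×X1):
  I: [ 1  0  0  0]
  L: [ 0  1  1  3]
RREF → pivots at {i,D} ⇒ r = 2
Repeat: i,D; free: ℓ,X1
RREF:
  r0: [   1    0    0    0]
  r1: [   0    1    1    3]
Fix exponent of X1 at 1, ℓ at 0; solve each RREF row for its pivot's exponent:
  r0: exp(i) + (0)·1 = 0 ⇒ exp(i) = 0
  r1: exp(D) + (3)·1 = 0 ⇒ exp(D) = -3
Π_2 = D^-3 · X1

["0", "-3", "0", "1"]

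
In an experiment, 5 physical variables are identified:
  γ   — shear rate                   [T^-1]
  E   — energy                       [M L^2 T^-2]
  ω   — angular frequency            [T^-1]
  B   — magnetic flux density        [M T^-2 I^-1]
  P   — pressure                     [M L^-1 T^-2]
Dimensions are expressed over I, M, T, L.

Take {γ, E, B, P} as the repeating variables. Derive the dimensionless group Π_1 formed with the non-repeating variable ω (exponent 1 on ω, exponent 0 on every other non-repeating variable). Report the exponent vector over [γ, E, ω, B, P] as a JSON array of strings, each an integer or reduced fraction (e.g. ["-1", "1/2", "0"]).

["-1", "0", "1", "0", "0"]

Exponent matrix [I,M,T,L] × [γ,E,ω,B,P]:
  I: [ 0  0  0 -1  0]
  M: [ 0  1  0  1  1]
  T: [-1 -2 -1 -2 -2]
  L: [ 0  2  0  0 -1]
RREF → pivots at {γ,E,B,P} ⇒ r = 4
Repeat: γ,E,B,P; free: ω
RREF:
  r0: [   1    0    1    0    0]
  r1: [   0    1    0    0    0]
  r2: [   0    0    0    1    0]
  r3: [   0    0    0    0    1]
Fix exponent of ω at 1; solve each RREF row for its pivot's exponent:
  r0: exp(γ) + (1)·1 = 0 ⇒ exp(γ) = -1
  r1: exp(E) + (0)·1 = 0 ⇒ exp(E) = 0
  r2: exp(B) + (0)·1 = 0 ⇒ exp(B) = 0
  r3: exp(P) + (0)·1 = 0 ⇒ exp(P) = 0
Π_1 = γ^-1 · ω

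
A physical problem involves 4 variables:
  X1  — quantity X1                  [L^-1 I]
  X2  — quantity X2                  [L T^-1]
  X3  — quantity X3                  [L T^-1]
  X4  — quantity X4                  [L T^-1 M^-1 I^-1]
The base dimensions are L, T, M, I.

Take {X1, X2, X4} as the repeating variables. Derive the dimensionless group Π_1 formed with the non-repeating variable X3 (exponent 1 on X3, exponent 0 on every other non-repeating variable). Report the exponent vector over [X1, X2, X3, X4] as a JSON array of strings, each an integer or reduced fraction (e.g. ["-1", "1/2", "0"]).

["0", "-1", "1", "0"]

Dimensional matrix (L×T×M×I by X1×X2×X3×X4):
  L: [-1  1  1  1]
  T: [ 0 -1 -1 -1]
  M: [ 0  0  0 -1]
  I: [ 1  0  0 -1]
Echelon form has 3 nonzero rows (pivots: X1,X2,X4)
Repeat: X1,X2,X4; free: X3
RREF:
  r0: [   1    0    0    0]
  r1: [   0    1    1    0]
  r2: [   0    0    0    1]
  r3: [   0    0    0    0]
Fix exponent of X3 at 1; solve each RREF row for its pivot's exponent:
  r0: exp(X1) + (0)·1 = 0 ⇒ exp(X1) = 0
  r1: exp(X2) + (1)·1 = 0 ⇒ exp(X2) = -1
  r2: exp(X4) + (0)·1 = 0 ⇒ exp(X4) = 0
Π_1 = X2^-1 · X3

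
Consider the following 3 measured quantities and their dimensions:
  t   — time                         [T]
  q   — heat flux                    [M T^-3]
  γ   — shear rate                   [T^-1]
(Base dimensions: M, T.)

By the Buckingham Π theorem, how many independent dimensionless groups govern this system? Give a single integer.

Write exponents as rows M,T / cols t,q,γ:
  M: [ 0  1  0]
  T: [ 1 -3 -1]
RREF → pivots at {t,q} ⇒ r = 2
n=3, r=2 ⇒ 1 dimensionless group

1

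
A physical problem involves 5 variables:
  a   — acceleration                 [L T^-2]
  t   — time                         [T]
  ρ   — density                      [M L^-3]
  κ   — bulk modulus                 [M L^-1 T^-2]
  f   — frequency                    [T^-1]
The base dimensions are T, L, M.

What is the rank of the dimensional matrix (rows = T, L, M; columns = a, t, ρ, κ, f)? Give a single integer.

Exponent matrix [T,L,M] × [a,t,ρ,κ,f]:
  T: [-2  1  0 -2 -1]
  L: [ 1  0 -3 -1  0]
  M: [ 0  0  1  1  0]
Echelon form has 3 nonzero rows (pivots: a,t,ρ)

3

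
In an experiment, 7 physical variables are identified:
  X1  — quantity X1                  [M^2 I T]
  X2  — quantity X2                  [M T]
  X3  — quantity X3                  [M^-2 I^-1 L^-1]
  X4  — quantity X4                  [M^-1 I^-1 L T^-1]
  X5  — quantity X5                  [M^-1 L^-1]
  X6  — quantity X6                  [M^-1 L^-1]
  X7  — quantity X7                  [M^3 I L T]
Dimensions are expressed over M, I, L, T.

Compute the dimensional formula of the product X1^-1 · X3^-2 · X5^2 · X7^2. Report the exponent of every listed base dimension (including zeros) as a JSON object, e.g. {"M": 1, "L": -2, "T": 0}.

Write exponents as rows M,I,L,T / cols X1,X2,X3,X4,X5,X6,X7:
  M: [ 2  1 -2 -1 -1 -1  3]
  I: [ 1  0 -1 -1  0  0  1]
  L: [ 0  0 -1  1 -1 -1  1]
  T: [ 1  1  0 -1  0  0  1]
  [M]: (-1)·2+(-2)·-2+(2)·-1+(2)·3 = 6
  [I]: (-1)·1+(-2)·-1+(2)·0+(2)·1 = 3
  [L]: (-1)·0+(-2)·-1+(2)·-1+(2)·1 = 2
  [T]: (-1)·1+(-2)·0+(2)·0+(2)·1 = 1
⇒ M^6 I^3 L^2 T

{"M": 6, "I": 3, "L": 2, "T": 1}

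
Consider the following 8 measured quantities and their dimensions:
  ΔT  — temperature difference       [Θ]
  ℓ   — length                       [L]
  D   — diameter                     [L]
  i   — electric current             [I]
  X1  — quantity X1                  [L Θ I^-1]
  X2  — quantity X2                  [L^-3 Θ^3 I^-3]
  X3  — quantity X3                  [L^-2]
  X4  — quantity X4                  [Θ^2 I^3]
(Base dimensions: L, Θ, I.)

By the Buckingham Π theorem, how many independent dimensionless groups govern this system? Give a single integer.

Write exponents as rows L,Θ,I / cols ΔT,ℓ,D,i,X1,X2,X3,X4:
  L: [ 0  1  1  0  1 -3 -2  0]
  Θ: [ 1  0  0  0  1  3  0  2]
  I: [ 0  0  0  1 -1 -3  0  3]
Echelon form has 3 nonzero rows (pivots: ΔT,ℓ,i)
8 vars − rank 3 = 5 Π groups

5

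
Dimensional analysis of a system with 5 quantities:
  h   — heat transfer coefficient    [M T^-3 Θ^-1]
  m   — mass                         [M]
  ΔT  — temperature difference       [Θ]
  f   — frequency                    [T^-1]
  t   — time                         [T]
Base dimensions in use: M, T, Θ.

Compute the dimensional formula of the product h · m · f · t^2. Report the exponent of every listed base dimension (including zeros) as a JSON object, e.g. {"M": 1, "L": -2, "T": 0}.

Write exponents as rows M,T,Θ / cols h,m,ΔT,f,t:
  M: [ 1  1  0  0  0]
  T: [-3  0  0 -1  1]
  Θ: [-1  0  1  0  0]
  [M]: (1)·1+(1)·1+(1)·0+(2)·0 = 2
  [T]: (1)·-3+(1)·0+(1)·-1+(2)·1 = -2
  [Θ]: (1)·-1+(1)·0+(1)·0+(2)·0 = -1
⇒ M^2 T^-2 Θ^-1

{"M": 2, "T": -2, "Θ": -1}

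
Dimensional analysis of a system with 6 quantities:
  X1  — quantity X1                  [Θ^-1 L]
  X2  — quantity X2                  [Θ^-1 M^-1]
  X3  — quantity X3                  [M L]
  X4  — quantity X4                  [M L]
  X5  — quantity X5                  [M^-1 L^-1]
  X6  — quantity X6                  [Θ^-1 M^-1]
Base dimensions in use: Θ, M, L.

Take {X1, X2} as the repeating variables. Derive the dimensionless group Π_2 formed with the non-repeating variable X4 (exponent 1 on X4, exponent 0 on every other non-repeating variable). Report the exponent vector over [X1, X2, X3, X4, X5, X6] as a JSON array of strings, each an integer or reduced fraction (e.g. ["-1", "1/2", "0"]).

Dimensional matrix (Θ×M×L by X1×X2×X3×X4×X5×X6):
  Θ: [-1 -1  0  0  0 -1]
  M: [ 0 -1  1  1 -1 -1]
  L: [ 1  0  1  1 -1  0]
RREF → pivots at {X1,X2} ⇒ r = 2
Pivot set = {X1,X2}, free = {X3,X4,X5,X6}
RREF:
  r0: [   1    0    1    1   -1    0]
  r1: [   0    1   -1   -1    1    1]
  r2: [   0    0    0    0    0    0]
Fix exponent of X4 at 1, X3 at 0, X5 at 0, X6 at 0; solve each RREF row for its pivot's exponent:
  r0: exp(X1) + (1)·1 = 0 ⇒ exp(X1) = -1
  r1: exp(X2) + (-1)·1 = 0 ⇒ exp(X2) = 1
Π_2 = X1^-1 · X2 · X4

["-1", "1", "0", "1", "0", "0"]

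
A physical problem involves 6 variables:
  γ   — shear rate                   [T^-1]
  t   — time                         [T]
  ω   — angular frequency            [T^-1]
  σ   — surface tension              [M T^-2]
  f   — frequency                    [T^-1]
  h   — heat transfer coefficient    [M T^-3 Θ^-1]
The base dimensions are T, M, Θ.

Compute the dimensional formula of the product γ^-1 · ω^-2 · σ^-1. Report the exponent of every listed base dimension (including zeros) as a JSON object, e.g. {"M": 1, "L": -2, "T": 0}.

Dimensional matrix (T×M×Θ by γ×t×ω×σ×f×h):
  T: [-1  1 -1 -2 -1 -3]
  M: [ 0  0  0  1  0  1]
  Θ: [ 0  0  0  0  0 -1]
  [T]: (-1)·-1+(-2)·-1+(-1)·-2 = 5
  [M]: (-1)·0+(-2)·0+(-1)·1 = -1
  [Θ]: (-1)·0+(-2)·0+(-1)·0 = 0
⇒ T^5 M^-1

{"T": 5, "M": -1, "Θ": 0}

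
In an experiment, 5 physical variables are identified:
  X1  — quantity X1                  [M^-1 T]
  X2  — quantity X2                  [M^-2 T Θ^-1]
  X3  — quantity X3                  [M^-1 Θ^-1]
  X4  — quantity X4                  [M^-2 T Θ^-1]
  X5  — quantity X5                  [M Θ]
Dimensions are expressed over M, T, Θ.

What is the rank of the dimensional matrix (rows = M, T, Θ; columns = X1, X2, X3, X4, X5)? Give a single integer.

Write exponents as rows M,T,Θ / cols X1,X2,X3,X4,X5:
  M: [-1 -2 -1 -2  1]
  T: [ 1  1  0  1  0]
  Θ: [ 0 -1 -1 -1  1]
Row reduction gives pivot columns X1,X2; rank = 2

2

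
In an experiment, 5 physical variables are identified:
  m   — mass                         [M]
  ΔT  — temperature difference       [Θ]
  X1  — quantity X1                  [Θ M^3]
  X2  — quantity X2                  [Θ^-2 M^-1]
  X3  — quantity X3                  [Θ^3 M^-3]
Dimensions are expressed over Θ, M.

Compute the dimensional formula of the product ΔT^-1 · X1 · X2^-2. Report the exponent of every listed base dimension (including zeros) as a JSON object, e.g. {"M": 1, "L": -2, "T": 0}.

Write exponents as rows Θ,M / cols m,ΔT,X1,X2,X3:
  Θ: [ 0  1  1 -2  3]
  M: [ 1  0  3 -1 -3]
  [Θ]: (-1)·1+(1)·1+(-2)·-2 = 4
  [M]: (-1)·0+(1)·3+(-2)·-1 = 5
⇒ Θ^4 M^5

{"Θ": 4, "M": 5}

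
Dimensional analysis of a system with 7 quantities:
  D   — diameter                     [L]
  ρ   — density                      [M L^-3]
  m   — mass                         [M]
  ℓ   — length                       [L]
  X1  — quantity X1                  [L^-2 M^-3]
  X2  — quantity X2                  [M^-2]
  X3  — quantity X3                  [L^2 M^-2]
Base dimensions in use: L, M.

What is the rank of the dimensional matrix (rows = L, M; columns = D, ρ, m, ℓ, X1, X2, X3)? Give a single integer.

2

Write exponents as rows L,M / cols D,ρ,m,ℓ,X1,X2,X3:
  L: [ 1 -3  0  1 -2  0  2]
  M: [ 0  1  1  0 -3 -2 -2]
RREF → pivots at {D,ρ} ⇒ r = 2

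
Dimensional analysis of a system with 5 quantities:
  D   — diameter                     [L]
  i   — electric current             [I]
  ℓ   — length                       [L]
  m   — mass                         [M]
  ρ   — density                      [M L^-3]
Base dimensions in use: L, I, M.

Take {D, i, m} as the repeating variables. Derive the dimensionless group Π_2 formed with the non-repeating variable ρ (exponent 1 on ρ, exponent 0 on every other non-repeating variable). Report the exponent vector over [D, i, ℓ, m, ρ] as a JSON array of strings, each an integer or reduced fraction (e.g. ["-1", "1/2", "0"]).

Write exponents as rows L,I,M / cols D,i,ℓ,m,ρ:
  L: [ 1  0  1  0 -3]
  I: [ 0  1  0  0  0]
  M: [ 0  0  0  1  1]
RREF → pivots at {D,i,m} ⇒ r = 3
Repeat: D,i,m; free: ℓ,ρ
RREF:
  r0: [   1    0    1    0   -3]
  r1: [   0    1    0    0    0]
  r2: [   0    0    0    1    1]
Fix exponent of ρ at 1, ℓ at 0; solve each RREF row for its pivot's exponent:
  r0: exp(D) + (-3)·1 = 0 ⇒ exp(D) = 3
  r1: exp(i) + (0)·1 = 0 ⇒ exp(i) = 0
  r2: exp(m) + (1)·1 = 0 ⇒ exp(m) = -1
Π_2 = D^3 · m^-1 · ρ

["3", "0", "0", "-1", "1"]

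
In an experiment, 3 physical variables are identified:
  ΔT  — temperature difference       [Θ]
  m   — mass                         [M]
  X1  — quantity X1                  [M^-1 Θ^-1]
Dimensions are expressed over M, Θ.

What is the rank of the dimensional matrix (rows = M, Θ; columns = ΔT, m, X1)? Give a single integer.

2

Write exponents as rows M,Θ / cols ΔT,m,X1:
  M: [ 0  1 -1]
  Θ: [ 1  0 -1]
RREF → pivots at {ΔT,m} ⇒ r = 2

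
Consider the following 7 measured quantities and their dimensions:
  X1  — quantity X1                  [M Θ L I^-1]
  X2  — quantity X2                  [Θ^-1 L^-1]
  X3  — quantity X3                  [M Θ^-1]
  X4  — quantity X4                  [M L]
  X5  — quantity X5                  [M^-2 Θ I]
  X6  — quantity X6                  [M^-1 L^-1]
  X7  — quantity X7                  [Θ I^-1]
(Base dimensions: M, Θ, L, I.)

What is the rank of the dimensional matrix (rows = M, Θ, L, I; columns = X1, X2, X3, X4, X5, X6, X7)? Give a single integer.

3

Dimensional matrix (M×Θ×L×I by X1×X2×X3×X4×X5×X6×X7):
  M: [ 1  0  1  1 -2 -1  0]
  Θ: [ 1 -1 -1  0  1  0  1]
  L: [ 1 -1  0  1  0 -1  0]
  I: [-1  0  0  0  1  0 -1]
Echelon form has 3 nonzero rows (pivots: X1,X2,X3)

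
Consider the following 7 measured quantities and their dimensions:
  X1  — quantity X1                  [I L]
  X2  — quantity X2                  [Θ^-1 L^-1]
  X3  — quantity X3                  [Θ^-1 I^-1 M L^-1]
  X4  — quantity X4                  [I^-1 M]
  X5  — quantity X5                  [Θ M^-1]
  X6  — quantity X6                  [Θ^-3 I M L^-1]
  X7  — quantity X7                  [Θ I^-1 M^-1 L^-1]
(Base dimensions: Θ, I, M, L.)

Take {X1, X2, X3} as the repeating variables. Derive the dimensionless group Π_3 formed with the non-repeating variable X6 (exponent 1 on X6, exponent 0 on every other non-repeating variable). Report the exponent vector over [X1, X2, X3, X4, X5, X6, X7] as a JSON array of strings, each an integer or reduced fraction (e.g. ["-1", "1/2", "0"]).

Write exponents as rows Θ,I,M,L / cols X1,X2,X3,X4,X5,X6,X7:
  Θ: [ 0 -1 -1  0  1 -3  1]
  I: [ 1  0 -1 -1  0  1 -1]
  M: [ 0  0  1  1 -1  1 -1]
  L: [ 1 -1 -1  0  0 -1 -1]
Echelon form has 3 nonzero rows (pivots: X1,X2,X3)
Repeat: X1,X2,X3; free: X4,X5,X6,X7
RREF:
  r0: [   1    0    0    0   -1    2   -2]
  r1: [   0    1    0   -1    0    2    0]
  r2: [   0    0    1    1   -1    1   -1]
  r3: [   0    0    0    0    0    0    0]
Fix exponent of X6 at 1, X4 at 0, X5 at 0, X7 at 0; solve each RREF row for its pivot's exponent:
  r0: exp(X1) + (2)·1 = 0 ⇒ exp(X1) = -2
  r1: exp(X2) + (2)·1 = 0 ⇒ exp(X2) = -2
  r2: exp(X3) + (1)·1 = 0 ⇒ exp(X3) = -1
Π_3 = X1^-2 · X2^-2 · X3^-1 · X6

["-2", "-2", "-1", "0", "0", "1", "0"]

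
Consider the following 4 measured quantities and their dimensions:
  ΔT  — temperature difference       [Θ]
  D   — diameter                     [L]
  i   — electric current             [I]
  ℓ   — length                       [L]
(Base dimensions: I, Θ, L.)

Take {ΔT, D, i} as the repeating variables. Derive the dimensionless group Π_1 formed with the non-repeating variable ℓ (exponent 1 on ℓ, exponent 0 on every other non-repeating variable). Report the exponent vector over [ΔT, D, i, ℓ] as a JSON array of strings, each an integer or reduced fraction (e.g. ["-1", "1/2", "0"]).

Write exponents as rows I,Θ,L / cols ΔT,D,i,ℓ:
  I: [ 0  0  1  0]
  Θ: [ 1  0  0  0]
  L: [ 0  1  0  1]
Row reduction gives pivot columns ΔT,D,i; rank = 3
Repeat: ΔT,D,i; free: ℓ
RREF:
  r0: [   1    0    0    0]
  r1: [   0    1    0    1]
  r2: [   0    0    1    0]
Fix exponent of ℓ at 1; solve each RREF row for its pivot's exponent:
  r0: exp(ΔT) + (0)·1 = 0 ⇒ exp(ΔT) = 0
  r1: exp(D) + (1)·1 = 0 ⇒ exp(D) = -1
  r2: exp(i) + (0)·1 = 0 ⇒ exp(i) = 0
Π_1 = D^-1 · ℓ

["0", "-1", "0", "1"]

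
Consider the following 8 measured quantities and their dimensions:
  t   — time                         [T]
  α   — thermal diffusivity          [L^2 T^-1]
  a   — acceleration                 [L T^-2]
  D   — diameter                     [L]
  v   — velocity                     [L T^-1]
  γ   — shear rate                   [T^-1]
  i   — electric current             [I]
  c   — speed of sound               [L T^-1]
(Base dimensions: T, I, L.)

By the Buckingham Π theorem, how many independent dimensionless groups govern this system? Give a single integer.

5

Write exponents as rows T,I,L / cols t,α,a,D,v,γ,i,c:
  T: [ 1 -1 -2  0 -1 -1  0 -1]
  I: [ 0  0  0  0  0  0  1  0]
  L: [ 0  2  1  1  1  0  0  1]
Echelon form has 3 nonzero rows (pivots: t,α,i)
8 vars − rank 3 = 5 Π groups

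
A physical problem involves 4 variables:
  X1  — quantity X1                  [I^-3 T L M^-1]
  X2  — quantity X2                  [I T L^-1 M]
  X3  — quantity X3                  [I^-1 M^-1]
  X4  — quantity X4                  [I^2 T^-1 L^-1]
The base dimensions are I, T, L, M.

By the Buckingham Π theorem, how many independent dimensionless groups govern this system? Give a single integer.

Dimensional matrix (I×T×L×M by X1×X2×X3×X4):
  I: [-3  1 -1  2]
  T: [ 1  1  0 -1]
  L: [ 1 -1  0 -1]
  M: [-1  1 -1  0]
RREF → pivots at {X1,X2,X3} ⇒ r = 3
n=4, r=3 ⇒ 1 dimensionless group

1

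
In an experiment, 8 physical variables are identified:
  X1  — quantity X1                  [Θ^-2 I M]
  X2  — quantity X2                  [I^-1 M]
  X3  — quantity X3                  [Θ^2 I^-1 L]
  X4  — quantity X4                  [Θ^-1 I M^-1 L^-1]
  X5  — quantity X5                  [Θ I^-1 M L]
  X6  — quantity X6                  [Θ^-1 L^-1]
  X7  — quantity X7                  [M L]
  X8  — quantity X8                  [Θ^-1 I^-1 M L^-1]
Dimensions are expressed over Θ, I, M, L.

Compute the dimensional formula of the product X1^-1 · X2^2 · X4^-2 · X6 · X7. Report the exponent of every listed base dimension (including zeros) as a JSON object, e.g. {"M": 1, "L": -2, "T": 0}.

Write exponents as rows Θ,I,M,L / cols X1,X2,X3,X4,X5,X6,X7,X8:
  Θ: [-2  0  2 -1  1 -1  0 -1]
  I: [ 1 -1 -1  1 -1  0  0 -1]
  M: [ 1  1  0 -1  1  0  1  1]
  L: [ 0  0  1 -1  1 -1  1 -1]
  [Θ]: (-1)·-2+(2)·0+(-2)·-1+(1)·-1+(1)·0 = 3
  [I]: (-1)·1+(2)·-1+(-2)·1+(1)·0+(1)·0 = -5
  [M]: (-1)·1+(2)·1+(-2)·-1+(1)·0+(1)·1 = 4
  [L]: (-1)·0+(2)·0+(-2)·-1+(1)·-1+(1)·1 = 2
⇒ Θ^3 I^-5 M^4 L^2

{"Θ": 3, "I": -5, "M": 4, "L": 2}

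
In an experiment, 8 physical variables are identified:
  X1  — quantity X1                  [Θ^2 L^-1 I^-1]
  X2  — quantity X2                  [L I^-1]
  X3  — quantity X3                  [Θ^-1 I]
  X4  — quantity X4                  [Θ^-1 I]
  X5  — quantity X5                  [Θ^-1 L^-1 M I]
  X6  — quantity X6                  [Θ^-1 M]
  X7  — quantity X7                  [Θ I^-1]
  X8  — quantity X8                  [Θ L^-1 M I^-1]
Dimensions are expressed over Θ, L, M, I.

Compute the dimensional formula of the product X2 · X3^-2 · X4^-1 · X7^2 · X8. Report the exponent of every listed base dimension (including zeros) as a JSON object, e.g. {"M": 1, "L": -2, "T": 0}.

Exponent matrix [Θ,L,M,I] × [X1,X2,X3,X4,X5,X6,X7,X8]:
  Θ: [ 2  0 -1 -1 -1 -1  1  1]
  L: [-1  1  0  0 -1  0  0 -1]
  M: [ 0  0  0  0  1  1  0  1]
  I: [-1 -1  1  1  1  0 -1 -1]
  [Θ]: (1)·0+(-2)·-1+(-1)·-1+(2)·1+(1)·1 = 6
  [L]: (1)·1+(-2)·0+(-1)·0+(2)·0+(1)·-1 = 0
  [M]: (1)·0+(-2)·0+(-1)·0+(2)·0+(1)·1 = 1
  [I]: (1)·-1+(-2)·1+(-1)·1+(2)·-1+(1)·-1 = -7
⇒ Θ^6 M I^-7

{"Θ": 6, "L": 0, "M": 1, "I": -7}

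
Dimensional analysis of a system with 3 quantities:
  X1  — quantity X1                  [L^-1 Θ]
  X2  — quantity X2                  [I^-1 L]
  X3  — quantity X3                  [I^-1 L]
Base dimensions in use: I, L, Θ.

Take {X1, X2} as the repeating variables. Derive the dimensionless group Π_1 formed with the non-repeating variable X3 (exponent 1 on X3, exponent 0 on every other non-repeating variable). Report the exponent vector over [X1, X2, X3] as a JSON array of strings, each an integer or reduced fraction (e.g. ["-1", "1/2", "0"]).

Dimensional matrix (I×L×Θ by X1×X2×X3):
  I: [ 0 -1 -1]
  L: [-1  1  1]
  Θ: [ 1  0  0]
Row reduction gives pivot columns X1,X2; rank = 2
Repeat: X1,X2; free: X3
RREF:
  r0: [   1    0    0]
  r1: [   0    1    1]
  r2: [   0    0    0]
Fix exponent of X3 at 1; solve each RREF row for its pivot's exponent:
  r0: exp(X1) + (0)·1 = 0 ⇒ exp(X1) = 0
  r1: exp(X2) + (1)·1 = 0 ⇒ exp(X2) = -1
Π_1 = X2^-1 · X3

["0", "-1", "1"]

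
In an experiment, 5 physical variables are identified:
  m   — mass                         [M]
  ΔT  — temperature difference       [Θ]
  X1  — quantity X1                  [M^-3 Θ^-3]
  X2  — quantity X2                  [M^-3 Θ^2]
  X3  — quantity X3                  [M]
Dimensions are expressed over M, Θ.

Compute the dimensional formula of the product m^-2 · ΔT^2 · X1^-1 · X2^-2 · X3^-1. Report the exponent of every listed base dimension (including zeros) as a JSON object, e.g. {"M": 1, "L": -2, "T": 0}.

Write exponents as rows M,Θ / cols m,ΔT,X1,X2,X3:
  M: [ 1  0 -3 -3  1]
  Θ: [ 0  1 -3  2  0]
  [M]: (-2)·1+(2)·0+(-1)·-3+(-2)·-3+(-1)·1 = 6
  [Θ]: (-2)·0+(2)·1+(-1)·-3+(-2)·2+(-1)·0 = 1
⇒ M^6 Θ

{"M": 6, "Θ": 1}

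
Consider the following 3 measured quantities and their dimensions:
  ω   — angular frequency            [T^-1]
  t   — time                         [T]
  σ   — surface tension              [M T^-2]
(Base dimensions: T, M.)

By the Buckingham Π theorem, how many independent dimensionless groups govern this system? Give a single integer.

Dimensional matrix (T×M by ω×t×σ):
  T: [-1  1 -2]
  M: [ 0  0  1]
Echelon form has 2 nonzero rows (pivots: ω,σ)
n=3, r=2 ⇒ 1 dimensionless group

1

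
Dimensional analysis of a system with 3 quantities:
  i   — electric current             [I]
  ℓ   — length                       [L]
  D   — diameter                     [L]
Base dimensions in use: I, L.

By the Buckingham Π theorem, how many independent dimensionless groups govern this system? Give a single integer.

Write exponents as rows I,L / cols i,ℓ,D:
  I: [ 1  0  0]
  L: [ 0  1  1]
RREF → pivots at {i,ℓ} ⇒ r = 2
Π count = n − r = 3 − 2 = 1

1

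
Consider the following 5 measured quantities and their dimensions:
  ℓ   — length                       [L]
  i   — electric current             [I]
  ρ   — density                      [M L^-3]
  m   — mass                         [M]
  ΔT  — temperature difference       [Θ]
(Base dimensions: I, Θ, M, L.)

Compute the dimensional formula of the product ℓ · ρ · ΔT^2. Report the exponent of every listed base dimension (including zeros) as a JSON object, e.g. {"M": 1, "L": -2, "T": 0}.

{"I": 0, "Θ": 2, "M": 1, "L": -2}

Write exponents as rows I,Θ,M,L / cols ℓ,i,ρ,m,ΔT:
  I: [ 0  1  0  0  0]
  Θ: [ 0  0  0  0  1]
  M: [ 0  0  1  1  0]
  L: [ 1  0 -3  0  0]
  [I]: (1)·0+(1)·0+(2)·0 = 0
  [Θ]: (1)·0+(1)·0+(2)·1 = 2
  [M]: (1)·0+(1)·1+(2)·0 = 1
  [L]: (1)·1+(1)·-3+(2)·0 = -2
⇒ Θ^2 M L^-2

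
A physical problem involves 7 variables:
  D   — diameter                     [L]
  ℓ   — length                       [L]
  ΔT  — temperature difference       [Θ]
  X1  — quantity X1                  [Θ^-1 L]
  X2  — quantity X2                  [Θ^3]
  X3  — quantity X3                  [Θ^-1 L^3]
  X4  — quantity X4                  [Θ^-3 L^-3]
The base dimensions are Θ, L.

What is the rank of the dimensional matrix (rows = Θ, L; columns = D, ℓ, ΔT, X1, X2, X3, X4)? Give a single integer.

2

Dimensional matrix (Θ×L by D×ℓ×ΔT×X1×X2×X3×X4):
  Θ: [ 0  0  1 -1  3 -1 -3]
  L: [ 1  1  0  1  0  3 -3]
Row reduction gives pivot columns D,ΔT; rank = 2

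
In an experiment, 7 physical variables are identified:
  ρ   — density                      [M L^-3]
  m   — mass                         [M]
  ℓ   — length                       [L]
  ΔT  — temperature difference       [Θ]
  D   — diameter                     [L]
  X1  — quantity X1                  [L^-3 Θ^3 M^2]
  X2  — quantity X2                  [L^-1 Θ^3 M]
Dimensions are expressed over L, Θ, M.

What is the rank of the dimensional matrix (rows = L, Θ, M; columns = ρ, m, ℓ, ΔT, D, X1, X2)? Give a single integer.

3

Dimensional matrix (L×Θ×M by ρ×m×ℓ×ΔT×D×X1×X2):
  L: [-3  0  1  0  1 -3 -1]
  Θ: [ 0  0  0  1  0  3  3]
  M: [ 1  1  0  0  0  2  1]
Echelon form has 3 nonzero rows (pivots: ρ,m,ΔT)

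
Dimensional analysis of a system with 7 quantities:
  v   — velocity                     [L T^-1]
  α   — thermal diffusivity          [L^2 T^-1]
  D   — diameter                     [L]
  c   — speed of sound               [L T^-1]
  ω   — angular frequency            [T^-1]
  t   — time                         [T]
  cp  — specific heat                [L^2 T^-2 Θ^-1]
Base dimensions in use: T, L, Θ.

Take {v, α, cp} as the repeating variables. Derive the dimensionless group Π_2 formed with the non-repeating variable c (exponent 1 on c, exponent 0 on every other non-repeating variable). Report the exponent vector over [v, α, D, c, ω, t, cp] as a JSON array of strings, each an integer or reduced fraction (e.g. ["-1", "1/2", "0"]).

Exponent matrix [T,L,Θ] × [v,α,D,c,ω,t,cp]:
  T: [-1 -1  0 -1 -1  1 -2]
  L: [ 1  2  1  1  0  0  2]
  Θ: [ 0  0  0  0  0  0 -1]
Echelon form has 3 nonzero rows (pivots: v,α,cp)
Repeat: v,α,cp; free: D,c,ω,t
RREF:
  r0: [   1    0   -1    1    2   -2    0]
  r1: [   0    1    1    0   -1    1    0]
  r2: [   0    0    0    0    0    0    1]
Fix exponent of c at 1, D at 0, ω at 0, t at 0; solve each RREF row for its pivot's exponent:
  r0: exp(v) + (1)·1 = 0 ⇒ exp(v) = -1
  r1: exp(α) + (0)·1 = 0 ⇒ exp(α) = 0
  r2: exp(cp) + (0)·1 = 0 ⇒ exp(cp) = 0
Π_2 = v^-1 · c

["-1", "0", "0", "1", "0", "0", "0"]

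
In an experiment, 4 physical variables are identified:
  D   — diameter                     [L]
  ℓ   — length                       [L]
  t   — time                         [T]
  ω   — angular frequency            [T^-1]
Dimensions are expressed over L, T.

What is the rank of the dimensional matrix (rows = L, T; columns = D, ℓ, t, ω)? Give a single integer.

2

Exponent matrix [L,T] × [D,ℓ,t,ω]:
  L: [ 1  1  0  0]
  T: [ 0  0  1 -1]
Echelon form has 2 nonzero rows (pivots: D,t)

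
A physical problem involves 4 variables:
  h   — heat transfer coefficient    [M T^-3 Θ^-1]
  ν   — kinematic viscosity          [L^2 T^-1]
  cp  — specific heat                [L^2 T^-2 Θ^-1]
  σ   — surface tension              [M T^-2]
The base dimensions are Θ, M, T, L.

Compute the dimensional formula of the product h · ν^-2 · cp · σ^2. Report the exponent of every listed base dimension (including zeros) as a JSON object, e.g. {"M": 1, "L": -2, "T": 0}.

{"Θ": -2, "M": 3, "T": -7, "L": -2}

Dimensional matrix (Θ×M×T×L by h×ν×cp×σ):
  Θ: [-1  0 -1  0]
  M: [ 1  0  0  1]
  T: [-3 -1 -2 -2]
  L: [ 0  2  2  0]
  [Θ]: (1)·-1+(-2)·0+(1)·-1+(2)·0 = -2
  [M]: (1)·1+(-2)·0+(1)·0+(2)·1 = 3
  [T]: (1)·-3+(-2)·-1+(1)·-2+(2)·-2 = -7
  [L]: (1)·0+(-2)·2+(1)·2+(2)·0 = -2
⇒ Θ^-2 M^3 T^-7 L^-2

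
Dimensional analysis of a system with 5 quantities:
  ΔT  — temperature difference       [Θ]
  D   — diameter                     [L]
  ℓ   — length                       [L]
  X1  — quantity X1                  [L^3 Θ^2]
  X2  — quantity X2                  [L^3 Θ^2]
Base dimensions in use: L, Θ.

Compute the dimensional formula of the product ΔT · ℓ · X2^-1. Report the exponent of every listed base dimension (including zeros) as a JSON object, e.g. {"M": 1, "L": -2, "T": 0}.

{"L": -2, "Θ": -1}

Exponent matrix [L,Θ] × [ΔT,D,ℓ,X1,X2]:
  L: [ 0  1  1  3  3]
  Θ: [ 1  0  0  2  2]
  [L]: (1)·0+(1)·1+(-1)·3 = -2
  [Θ]: (1)·1+(1)·0+(-1)·2 = -1
⇒ L^-2 Θ^-1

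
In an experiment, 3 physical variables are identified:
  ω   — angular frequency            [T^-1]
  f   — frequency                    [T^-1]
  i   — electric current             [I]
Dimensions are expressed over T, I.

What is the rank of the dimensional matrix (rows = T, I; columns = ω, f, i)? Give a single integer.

Dimensional matrix (T×I by ω×f×i):
  T: [-1 -1  0]
  I: [ 0  0  1]
Echelon form has 2 nonzero rows (pivots: ω,i)

2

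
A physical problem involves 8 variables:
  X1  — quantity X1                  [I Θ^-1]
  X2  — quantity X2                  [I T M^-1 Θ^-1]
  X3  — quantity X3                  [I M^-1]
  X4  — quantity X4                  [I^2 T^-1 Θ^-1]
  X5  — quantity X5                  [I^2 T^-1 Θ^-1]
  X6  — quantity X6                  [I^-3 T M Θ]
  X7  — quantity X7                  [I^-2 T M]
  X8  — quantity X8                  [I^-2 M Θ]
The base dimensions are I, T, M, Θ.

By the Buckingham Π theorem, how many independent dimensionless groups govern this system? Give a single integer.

Write exponents as rows I,T,M,Θ / cols X1,X2,X3,X4,X5,X6,X7,X8:
  I: [ 1  1  1  2  2 -3 -2 -2]
  T: [ 0  1  0 -1 -1  1  1  0]
  M: [ 0 -1 -1  0  0  1  1  1]
  Θ: [-1 -1  0 -1 -1  1  0  1]
Echelon form has 3 nonzero rows (pivots: X1,X2,X3)
Π count = n − r = 8 − 3 = 5

5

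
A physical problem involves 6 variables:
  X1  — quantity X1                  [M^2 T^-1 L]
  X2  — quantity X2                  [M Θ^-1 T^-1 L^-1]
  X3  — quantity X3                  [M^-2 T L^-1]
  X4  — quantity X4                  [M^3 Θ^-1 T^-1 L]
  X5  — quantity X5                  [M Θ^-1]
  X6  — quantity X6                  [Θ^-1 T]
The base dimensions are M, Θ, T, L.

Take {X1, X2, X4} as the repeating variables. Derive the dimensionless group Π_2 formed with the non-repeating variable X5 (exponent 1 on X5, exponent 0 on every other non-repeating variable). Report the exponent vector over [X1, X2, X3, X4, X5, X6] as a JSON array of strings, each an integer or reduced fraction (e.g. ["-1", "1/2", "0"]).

Dimensional matrix (M×Θ×T×L by X1×X2×X3×X4×X5×X6):
  M: [ 2  1 -2  3  1  0]
  Θ: [ 0 -1  0 -1 -1 -1]
  T: [-1 -1  1 -1  0  1]
  L: [ 1 -1 -1  1  0  0]
Row reduction gives pivot columns X1,X2,X4; rank = 3
Repeat: X1,X2,X4; free: X3,X5,X6
RREF:
  r0: [   1    0   -1    0   -1   -2]
  r1: [   0    1    0    0    0 -1/2]
  r2: [   0    0    0    1    1  3/2]
  r3: [   0    0    0    0    0    0]
Fix exponent of X5 at 1, X3 at 0, X6 at 0; solve each RREF row for its pivot's exponent:
  r0: exp(X1) + (-1)·1 = 0 ⇒ exp(X1) = 1
  r1: exp(X2) + (0)·1 = 0 ⇒ exp(X2) = 0
  r2: exp(X4) + (1)·1 = 0 ⇒ exp(X4) = -1
Π_2 = X1 · X4^-1 · X5

["1", "0", "0", "-1", "1", "0"]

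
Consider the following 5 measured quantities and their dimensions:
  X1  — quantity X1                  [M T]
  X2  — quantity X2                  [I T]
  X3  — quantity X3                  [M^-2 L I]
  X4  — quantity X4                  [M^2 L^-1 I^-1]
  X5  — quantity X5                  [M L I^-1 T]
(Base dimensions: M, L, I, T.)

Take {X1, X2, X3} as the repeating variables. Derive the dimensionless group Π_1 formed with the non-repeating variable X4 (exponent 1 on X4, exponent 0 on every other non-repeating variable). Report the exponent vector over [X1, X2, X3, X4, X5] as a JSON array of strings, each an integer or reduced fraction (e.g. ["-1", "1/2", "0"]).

Exponent matrix [M,L,I,T] × [X1,X2,X3,X4,X5]:
  M: [ 1  0 -2  2  1]
  L: [ 0  0  1 -1  1]
  I: [ 0  1  1 -1 -1]
  T: [ 1  1  0  0  1]
Row reduction gives pivot columns X1,X2,X3; rank = 3
Pivot set = {X1,X2,X3}, free = {X4,X5}
RREF:
  r0: [   1    0    0    0    3]
  r1: [   0    1    0    0   -2]
  r2: [   0    0    1   -1    1]
  r3: [   0    0    0    0    0]
Fix exponent of X4 at 1, X5 at 0; solve each RREF row for its pivot's exponent:
  r0: exp(X1) + (0)·1 = 0 ⇒ exp(X1) = 0
  r1: exp(X2) + (0)·1 = 0 ⇒ exp(X2) = 0
  r2: exp(X3) + (-1)·1 = 0 ⇒ exp(X3) = 1
Π_1 = X3 · X4

["0", "0", "1", "1", "0"]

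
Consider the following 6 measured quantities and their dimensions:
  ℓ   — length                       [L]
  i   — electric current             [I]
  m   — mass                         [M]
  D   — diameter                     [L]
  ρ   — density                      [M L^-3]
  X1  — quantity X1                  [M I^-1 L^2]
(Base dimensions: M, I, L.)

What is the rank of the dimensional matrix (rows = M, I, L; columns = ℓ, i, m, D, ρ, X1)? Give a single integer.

3

Dimensional matrix (M×I×L by ℓ×i×m×D×ρ×X1):
  M: [ 0  0  1  0  1  1]
  I: [ 0  1  0  0  0 -1]
  L: [ 1  0  0  1 -3  2]
Row reduction gives pivot columns ℓ,i,m; rank = 3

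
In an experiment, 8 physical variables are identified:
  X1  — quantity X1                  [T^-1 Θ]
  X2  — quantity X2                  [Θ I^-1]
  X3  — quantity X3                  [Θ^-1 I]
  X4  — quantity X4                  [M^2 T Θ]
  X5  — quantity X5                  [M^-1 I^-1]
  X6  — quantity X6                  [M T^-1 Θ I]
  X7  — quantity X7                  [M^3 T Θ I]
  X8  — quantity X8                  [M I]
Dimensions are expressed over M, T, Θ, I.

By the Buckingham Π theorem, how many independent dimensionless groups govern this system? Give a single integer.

Write exponents as rows M,T,Θ,I / cols X1,X2,X3,X4,X5,X6,X7,X8:
  M: [ 0  0  0  2 -1  1  3  1]
  T: [-1  0  0  1  0 -1  1  0]
  Θ: [ 1  1 -1  1  0  1  1  0]
  I: [ 0 -1  1  0 -1  1  1  1]
RREF → pivots at {X1,X2,X4} ⇒ r = 3
n=8, r=3 ⇒ 5 dimensionless groups

5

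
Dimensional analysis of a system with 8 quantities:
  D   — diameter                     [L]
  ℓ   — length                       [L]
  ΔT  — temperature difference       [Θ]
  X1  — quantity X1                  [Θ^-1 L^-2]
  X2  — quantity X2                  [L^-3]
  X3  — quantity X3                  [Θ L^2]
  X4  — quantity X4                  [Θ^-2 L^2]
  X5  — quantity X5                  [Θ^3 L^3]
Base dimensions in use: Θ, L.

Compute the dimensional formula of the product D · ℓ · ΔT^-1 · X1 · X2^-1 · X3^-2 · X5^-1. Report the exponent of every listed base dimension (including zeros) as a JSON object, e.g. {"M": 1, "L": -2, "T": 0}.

{"Θ": -7, "L": -4}

Write exponents as rows Θ,L / cols D,ℓ,ΔT,X1,X2,X3,X4,X5:
  Θ: [ 0  0  1 -1  0  1 -2  3]
  L: [ 1  1  0 -2 -3  2  2  3]
  [Θ]: (1)·0+(1)·0+(-1)·1+(1)·-1+(-1)·0+(-2)·1+(-1)·3 = -7
  [L]: (1)·1+(1)·1+(-1)·0+(1)·-2+(-1)·-3+(-2)·2+(-1)·3 = -4
⇒ Θ^-7 L^-4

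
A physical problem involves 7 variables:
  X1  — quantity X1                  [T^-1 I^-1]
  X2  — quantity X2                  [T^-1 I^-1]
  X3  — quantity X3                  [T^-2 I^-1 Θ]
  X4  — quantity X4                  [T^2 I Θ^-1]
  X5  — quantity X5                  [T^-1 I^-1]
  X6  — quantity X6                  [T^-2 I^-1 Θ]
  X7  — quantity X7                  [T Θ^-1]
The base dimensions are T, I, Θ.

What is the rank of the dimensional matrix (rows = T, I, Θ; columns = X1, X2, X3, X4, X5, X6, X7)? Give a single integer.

Exponent matrix [T,I,Θ] × [X1,X2,X3,X4,X5,X6,X7]:
  T: [-1 -1 -2  2 -1 -2  1]
  I: [-1 -1 -1  1 -1 -1  0]
  Θ: [ 0  0  1 -1  0  1 -1]
Row reduction gives pivot columns X1,X3; rank = 2

2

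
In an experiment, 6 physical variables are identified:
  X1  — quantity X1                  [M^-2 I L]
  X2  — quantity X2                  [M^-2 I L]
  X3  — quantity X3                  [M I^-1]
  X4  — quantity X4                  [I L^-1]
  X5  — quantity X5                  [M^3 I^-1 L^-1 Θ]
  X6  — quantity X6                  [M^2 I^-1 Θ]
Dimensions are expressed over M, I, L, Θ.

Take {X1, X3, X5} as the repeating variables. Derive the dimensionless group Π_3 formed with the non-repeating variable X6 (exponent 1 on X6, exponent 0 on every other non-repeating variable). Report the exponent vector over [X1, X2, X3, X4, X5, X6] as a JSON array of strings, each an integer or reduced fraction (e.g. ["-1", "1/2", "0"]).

["-1", "0", "-1", "0", "-1", "1"]

Write exponents as rows M,I,L,Θ / cols X1,X2,X3,X4,X5,X6:
  M: [-2 -2  1  0  3  2]
  I: [ 1  1 -1  1 -1 -1]
  L: [ 1  1  0 -1 -1  0]
  Θ: [ 0  0  0  0  1  1]
RREF → pivots at {X1,X3,X5} ⇒ r = 3
Repeat: X1,X3,X5; free: X2,X4,X6
RREF:
  r0: [   1    1    0   -1    0    1]
  r1: [   0    0    1   -2    0    1]
  r2: [   0    0    0    0    1    1]
  r3: [   0    0    0    0    0    0]
Fix exponent of X6 at 1, X2 at 0, X4 at 0; solve each RREF row for its pivot's exponent:
  r0: exp(X1) + (1)·1 = 0 ⇒ exp(X1) = -1
  r1: exp(X3) + (1)·1 = 0 ⇒ exp(X3) = -1
  r2: exp(X5) + (1)·1 = 0 ⇒ exp(X5) = -1
Π_3 = X1^-1 · X3^-1 · X5^-1 · X6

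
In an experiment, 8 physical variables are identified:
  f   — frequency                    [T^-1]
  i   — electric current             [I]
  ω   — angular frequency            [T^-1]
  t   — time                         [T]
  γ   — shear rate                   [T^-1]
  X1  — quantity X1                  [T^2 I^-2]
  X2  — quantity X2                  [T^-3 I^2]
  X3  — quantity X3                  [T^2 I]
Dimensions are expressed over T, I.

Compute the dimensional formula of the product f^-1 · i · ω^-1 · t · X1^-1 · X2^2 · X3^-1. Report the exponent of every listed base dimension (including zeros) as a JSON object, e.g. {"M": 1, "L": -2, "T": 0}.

{"T": -7, "I": 6}

Dimensional matrix (T×I by f×i×ω×t×γ×X1×X2×X3):
  T: [-1  0 -1  1 -1  2 -3  2]
  I: [ 0  1  0  0  0 -2  2  1]
  [T]: (-1)·-1+(1)·0+(-1)·-1+(1)·1+(-1)·2+(2)·-3+(-1)·2 = -7
  [I]: (-1)·0+(1)·1+(-1)·0+(1)·0+(-1)·-2+(2)·2+(-1)·1 = 6
⇒ T^-7 I^6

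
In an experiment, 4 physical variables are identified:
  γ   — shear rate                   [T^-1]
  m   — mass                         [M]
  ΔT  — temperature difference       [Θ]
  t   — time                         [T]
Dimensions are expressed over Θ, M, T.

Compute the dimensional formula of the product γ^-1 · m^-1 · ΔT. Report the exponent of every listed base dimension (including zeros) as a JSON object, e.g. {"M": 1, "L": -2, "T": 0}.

Exponent matrix [Θ,M,T] × [γ,m,ΔT,t]:
  Θ: [ 0  0  1  0]
  M: [ 0  1  0  0]
  T: [-1  0  0  1]
  [Θ]: (-1)·0+(-1)·0+(1)·1 = 1
  [M]: (-1)·0+(-1)·1+(1)·0 = -1
  [T]: (-1)·-1+(-1)·0+(1)·0 = 1
⇒ Θ M^-1 T

{"Θ": 1, "M": -1, "T": 1}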